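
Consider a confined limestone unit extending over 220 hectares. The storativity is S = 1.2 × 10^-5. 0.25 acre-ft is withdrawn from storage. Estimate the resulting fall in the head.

Δh ≈ 11.7 m

A = 220 hectares = 2.2 × 10^6 m²
ΔV = 0.25 acre-ft = 308.4 m³
Δh = ΔV / (S × A) = 308.4 m³ / (1.2 × 10^-5 × 2.2 × 10^6 m²) = 11.68 m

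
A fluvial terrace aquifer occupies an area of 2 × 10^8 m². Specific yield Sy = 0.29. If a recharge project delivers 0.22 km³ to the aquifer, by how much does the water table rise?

Δh ≈ 3.79 m

ΔV = 0.22 km³ = 2.2 × 10^8 m³
Δh = ΔV / (Sy × A) = 2.2 × 10^8 m³ / (0.29 × 2 × 10^8 m²) = 3.793 m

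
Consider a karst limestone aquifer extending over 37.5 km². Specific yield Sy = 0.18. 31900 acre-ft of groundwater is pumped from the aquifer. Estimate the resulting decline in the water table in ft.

Δh ≈ 19.1 ft

A = 37.5 km² = 3.75 × 10^7 m²
ΔV = 31900 acre-ft = 3.935 × 10^7 m³
Δh = ΔV / (Sy × A) = 3.935 × 10^7 m³ / (0.18 × 3.75 × 10^7 m²) = 5.829 m
Δh = 5.829 m = 19.13 ft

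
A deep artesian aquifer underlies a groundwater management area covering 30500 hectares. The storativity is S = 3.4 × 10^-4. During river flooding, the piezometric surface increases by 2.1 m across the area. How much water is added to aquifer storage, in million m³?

A = 30500 hectares = 3.05 × 10^8 m²
ΔV = S × A × Δh = 3.4 × 10^-4 × 3.05 × 10^8 m² × 2.1 m = 2.178 × 10^5 m³
ΔV = 2.178 × 10^5 m³ = 0.2178 million m³

ΔV ≈ 0.218 million m³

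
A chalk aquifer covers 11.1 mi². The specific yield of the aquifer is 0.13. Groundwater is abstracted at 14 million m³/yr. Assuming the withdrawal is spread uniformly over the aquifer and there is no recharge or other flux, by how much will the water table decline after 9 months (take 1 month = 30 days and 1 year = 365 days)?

A = 11.1 mi² = 2.875 × 10^7 m²
Q = 14 million m³/yr = 38360 m³/d
t = 9 months = 270 d
ΔV = Q × t = 38360 m³/d × 270 d = 1.036 × 10^7 m³
Δh = ΔV / (Sy × A) = 1.036 × 10^7 / (0.13 × 2.875 × 10^7) = 2.771 m

Δh ≈ 2.77 m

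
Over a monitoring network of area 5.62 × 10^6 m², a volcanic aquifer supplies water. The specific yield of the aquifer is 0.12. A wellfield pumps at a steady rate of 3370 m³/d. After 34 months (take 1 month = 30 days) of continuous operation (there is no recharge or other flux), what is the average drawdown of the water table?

Δh ≈ 5.1 m

t = 34 months = 1020 d
ΔV = Q × t = 3370 m³/d × 1020 d = 3.437 × 10^6 m³
Δh = ΔV / (Sy × A) = 3.437 × 10^6 / (0.12 × 5.62 × 10^6) = 5.097 m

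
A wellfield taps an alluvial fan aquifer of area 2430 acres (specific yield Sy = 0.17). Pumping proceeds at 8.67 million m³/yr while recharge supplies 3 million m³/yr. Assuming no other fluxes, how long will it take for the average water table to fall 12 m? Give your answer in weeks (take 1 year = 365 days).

t ≈ 184 weeks

A = 2430 acres = 9.834 × 10^6 m²
ΔV = Sy × A × Δh = 0.17 × 9.834 × 10^6 × 12 = 2.006 × 10^7 m³
Net withdrawal = 8.67 − 3 = 5.67 million m³/yr = 15530 m³/d
t = ΔV / Q = 2.006 × 10^7 m³ / 15530 m³/d = 1291 d
t = 1291 d ≈ 184.5 weeks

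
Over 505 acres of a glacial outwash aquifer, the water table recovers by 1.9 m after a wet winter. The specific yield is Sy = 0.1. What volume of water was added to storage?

ΔV ≈ 3.88 × 10^5 m³

A = 505 acres = 2.044 × 10^6 m²
ΔV = Sy × A × Δh = 0.1 × 2.044 × 10^6 m² × 1.9 m = 3.883 × 10^5 m³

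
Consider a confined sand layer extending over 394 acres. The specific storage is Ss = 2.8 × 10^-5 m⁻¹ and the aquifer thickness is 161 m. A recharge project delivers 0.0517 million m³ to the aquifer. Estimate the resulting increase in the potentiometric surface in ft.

Δh ≈ 23.6 ft

S = Ss × b = 2.8 × 10^-5 m⁻¹ × 161 m = 4.508 × 10^-3
A = 394 acres = 1.594 × 10^6 m²
ΔV = 0.0517 million m³ = 51700 m³
Δh = ΔV / (S × A) = 51700 m³ / (0.004508 × 1.594 × 10^6 m²) = 7.193 m
Δh = 7.193 m = 23.6 ft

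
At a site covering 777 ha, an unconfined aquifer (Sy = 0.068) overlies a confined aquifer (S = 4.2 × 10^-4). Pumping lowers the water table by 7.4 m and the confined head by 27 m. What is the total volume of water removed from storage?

A = 777 ha = 7.77 × 10^6 m²
Unconfined: ΔV_u = Sy × A × Δh_u = 0.068 × 7.77 × 10^6 × 7.4 = 3.91 × 10^6 m³
Confined: ΔV_c = S × A × Δh_c = 4.2 × 10^-4 × 7.77 × 10^6 × 27 = 88110 m³
Total ΔV = 3.91 × 10^6 + 88110 = 3.998 × 10^6 m³

ΔV ≈ 4 × 10^6 m³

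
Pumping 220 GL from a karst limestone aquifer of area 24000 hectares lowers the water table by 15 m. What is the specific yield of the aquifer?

Sy ≈ 0.061

A = 24000 hectares = 2.4 × 10^8 m²
ΔV = 220 GL = 2.2 × 10^8 m³
Sy = ΔV / (A × Δh) = 2.2 × 10^8 m³ / (2.4 × 10^8 m² × 15 m) = 0.06111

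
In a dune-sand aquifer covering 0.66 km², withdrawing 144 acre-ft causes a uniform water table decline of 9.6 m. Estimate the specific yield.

A = 0.66 km² = 6.6 × 10^5 m²
ΔV = 144 acre-ft = 1.776 × 10^5 m³
Sy = ΔV / (A × Δh) = 1.776 × 10^5 m³ / (6.6 × 10^5 m² × 9.6 m) = 0.02803

Sy ≈ 0.028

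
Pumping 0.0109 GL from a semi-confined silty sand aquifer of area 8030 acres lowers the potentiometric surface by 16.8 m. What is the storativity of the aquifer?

S ≈ 2 × 10^-5

A = 8030 acres = 3.25 × 10^7 m²
ΔV = 0.0109 GL = 10900 m³
S = ΔV / (A × Δh) = 10900 m³ / (3.25 × 10^7 m² × 16.8 m) = 1.997 × 10^-5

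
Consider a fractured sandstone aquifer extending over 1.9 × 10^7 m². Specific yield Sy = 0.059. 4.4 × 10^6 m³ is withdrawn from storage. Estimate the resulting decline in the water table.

Δh ≈ 3.93 m

Δh = ΔV / (Sy × A) = 4.4 × 10^6 m³ / (0.059 × 1.9 × 10^7 m²) = 3.925 m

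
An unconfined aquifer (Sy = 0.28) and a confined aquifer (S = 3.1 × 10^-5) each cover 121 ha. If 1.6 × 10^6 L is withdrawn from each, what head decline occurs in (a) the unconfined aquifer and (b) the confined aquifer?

Δh_u ≈ 0.00472 m; Δh_c ≈ 42.7 m

A = 121 ha = 1.21 × 10^6 m²
ΔV = 1.6 × 10^6 L = 1600 m³
Unconfined: Δh_u = ΔV/(Sy·A) = 1600/(0.28 × 1.21 × 10^6) = 0.004723 m
Confined: Δh_c = ΔV/(S·A) = 1600/(3.1 × 10^-5 × 1.21 × 10^6) = 42.66 m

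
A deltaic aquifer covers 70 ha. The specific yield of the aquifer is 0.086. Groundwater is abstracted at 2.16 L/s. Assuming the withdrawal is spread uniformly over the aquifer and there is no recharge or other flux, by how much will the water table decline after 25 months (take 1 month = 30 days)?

A = 70 ha = 7 × 10^5 m²
Q = 2.16 L/s = 186.6 m³/d
t = 25 months = 750 d
ΔV = Q × t = 186.6 m³/d × 750 d = 1.4 × 10^5 m³
Δh = ΔV / (Sy × A) = 1.4 × 10^5 / (0.086 × 7 × 10^5) = 2.325 m

Δh ≈ 2.33 m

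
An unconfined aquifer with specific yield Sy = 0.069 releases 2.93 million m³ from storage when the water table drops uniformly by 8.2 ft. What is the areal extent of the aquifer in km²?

Δh = 8.2 ft = 2.499 m
ΔV = 2.93 million m³ = 2.93 × 10^6 m³
A = ΔV / (Sy × Δh) = 2.93 × 10^6 / (0.069 × 2.499) = 1.699 × 10^7 m²
A = 1.699 × 10^7 m² = 16.99 km²

A ≈ 17 km²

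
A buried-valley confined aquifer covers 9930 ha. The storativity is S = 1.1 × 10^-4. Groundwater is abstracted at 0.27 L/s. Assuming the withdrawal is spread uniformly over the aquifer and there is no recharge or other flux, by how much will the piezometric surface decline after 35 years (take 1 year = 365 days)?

Δh ≈ 27.3 m

A = 9930 ha = 9.93 × 10^7 m²
Q = 0.27 L/s = 23.33 m³/d
t = 35 years = 12780 d
ΔV = Q × t = 23.33 m³/d × 12780 d = 2.98 × 10^5 m³
Δh = ΔV / (S × A) = 2.98 × 10^5 / (1.1 × 10^-4 × 9.93 × 10^7) = 27.28 m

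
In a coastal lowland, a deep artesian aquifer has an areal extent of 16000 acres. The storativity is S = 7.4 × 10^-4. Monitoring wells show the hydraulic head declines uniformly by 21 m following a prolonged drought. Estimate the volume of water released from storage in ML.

A = 16000 acres = 6.475 × 10^7 m²
ΔV = S × A × Δh = 7.4 × 10^-4 × 6.475 × 10^7 m² × 21 m = 1.006 × 10^6 m³
ΔV = 1.006 × 10^6 m³ = 1006 ML

ΔV ≈ 1010 ML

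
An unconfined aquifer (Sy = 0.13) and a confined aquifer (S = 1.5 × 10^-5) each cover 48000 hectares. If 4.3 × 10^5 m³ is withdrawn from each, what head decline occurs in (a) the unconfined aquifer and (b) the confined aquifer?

Δh_u ≈ 0.00689 m; Δh_c ≈ 59.7 m

A = 48000 hectares = 4.8 × 10^8 m²
Unconfined: Δh_u = ΔV/(Sy·A) = 4.3 × 10^5/(0.13 × 4.8 × 10^8) = 0.006891 m
Confined: Δh_c = ΔV/(S·A) = 4.3 × 10^5/(1.5 × 10^-5 × 4.8 × 10^8) = 59.72 m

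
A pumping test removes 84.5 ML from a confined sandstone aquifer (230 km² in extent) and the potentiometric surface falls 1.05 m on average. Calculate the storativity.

A = 230 km² = 2.3 × 10^8 m²
ΔV = 84.5 ML = 84500 m³
S = ΔV / (A × Δh) = 84500 m³ / (2.3 × 10^8 m² × 1.05 m) = 3.499 × 10^-4

S ≈ 3.5 × 10^-4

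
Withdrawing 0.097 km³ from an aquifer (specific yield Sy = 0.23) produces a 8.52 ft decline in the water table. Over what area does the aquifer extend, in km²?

A ≈ 162 km²

Δh = 8.52 ft = 2.597 m
ΔV = 0.097 km³ = 9.7 × 10^7 m³
A = ΔV / (Sy × Δh) = 9.7 × 10^7 / (0.23 × 2.597) = 1.624 × 10^8 m²
A = 1.624 × 10^8 m² = 162.4 km²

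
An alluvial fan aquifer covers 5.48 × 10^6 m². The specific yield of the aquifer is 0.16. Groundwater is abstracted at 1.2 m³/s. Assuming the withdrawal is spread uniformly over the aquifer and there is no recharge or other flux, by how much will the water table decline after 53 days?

Δh ≈ 6.27 m

Q = 1.2 m³/s = 1.037 × 10^5 m³/d
ΔV = Q × t = 1.037 × 10^5 m³/d × 53 d = 5.495 × 10^6 m³
Δh = ΔV / (Sy × A) = 5.495 × 10^6 / (0.16 × 5.48 × 10^6) = 6.267 m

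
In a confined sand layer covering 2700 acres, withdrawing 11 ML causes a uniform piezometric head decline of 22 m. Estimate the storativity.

S ≈ 4.6 × 10^-5

A = 2700 acres = 1.093 × 10^7 m²
ΔV = 11 ML = 11000 m³
S = ΔV / (A × Δh) = 11000 m³ / (1.093 × 10^7 m² × 22 m) = 4.576 × 10^-5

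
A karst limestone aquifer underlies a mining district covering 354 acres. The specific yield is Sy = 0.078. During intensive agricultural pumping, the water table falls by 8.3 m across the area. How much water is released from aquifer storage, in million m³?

ΔV ≈ 0.927 million m³

A = 354 acres = 1.433 × 10^6 m²
ΔV = Sy × A × Δh = 0.078 × 1.433 × 10^6 m² × 8.3 m = 9.275 × 10^5 m³
ΔV = 9.275 × 10^5 m³ = 0.9275 million m³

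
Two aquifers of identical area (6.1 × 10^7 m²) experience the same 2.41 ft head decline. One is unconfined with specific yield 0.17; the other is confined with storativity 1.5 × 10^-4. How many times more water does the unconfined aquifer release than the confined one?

Δh = 2.41 ft = 0.7346 m
Unconfined: ΔV_u = Sy × A × Δh = 0.17 × 6.1 × 10^7 × 0.7346 = 7.617 × 10^6 m³
Confined: ΔV_c = S × A × Δh = 1.5 × 10^-4 × 6.1 × 10^7 × 0.7346 = 6721 m³
Ratio = ΔV_u / ΔV_c = Sy / S = 0.17 / 1.5 × 10^-4 = 1133

ΔV_u / ΔV_c ≈ 1130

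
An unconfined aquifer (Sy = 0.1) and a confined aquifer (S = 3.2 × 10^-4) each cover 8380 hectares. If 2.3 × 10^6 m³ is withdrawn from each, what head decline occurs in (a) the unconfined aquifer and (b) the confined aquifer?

A = 8380 hectares = 8.38 × 10^7 m²
Unconfined: Δh_u = ΔV/(Sy·A) = 2.3 × 10^6/(0.1 × 8.38 × 10^7) = 0.2745 m
Confined: Δh_c = ΔV/(S·A) = 2.3 × 10^6/(3.2 × 10^-4 × 8.38 × 10^7) = 85.77 m

Δh_u ≈ 0.274 m; Δh_c ≈ 85.8 m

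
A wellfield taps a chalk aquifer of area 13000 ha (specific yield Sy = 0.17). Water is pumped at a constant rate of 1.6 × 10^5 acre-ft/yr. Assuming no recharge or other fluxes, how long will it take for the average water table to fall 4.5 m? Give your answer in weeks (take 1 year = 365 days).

A = 13000 ha = 1.3 × 10^8 m²
ΔV = Sy × A × Δh = 0.17 × 1.3 × 10^8 × 4.5 = 9.945 × 10^7 m³
Q = 1.6 × 10^5 acre-ft/yr = 5.407 × 10^5 m³/d
t = ΔV / Q = 9.945 × 10^7 m³ / 5.407 × 10^5 m³/d = 183.9 d
t = 183.9 d ≈ 26.28 weeks

t ≈ 26.3 weeks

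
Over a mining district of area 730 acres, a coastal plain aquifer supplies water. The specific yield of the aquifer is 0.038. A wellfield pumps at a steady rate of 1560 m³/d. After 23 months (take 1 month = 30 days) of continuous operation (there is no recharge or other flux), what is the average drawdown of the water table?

Δh ≈ 9.59 m

A = 730 acres = 2.954 × 10^6 m²
t = 23 months = 690 d
ΔV = Q × t = 1560 m³/d × 690 d = 1.076 × 10^6 m³
Δh = ΔV / (Sy × A) = 1.076 × 10^6 / (0.038 × 2.954 × 10^6) = 9.588 m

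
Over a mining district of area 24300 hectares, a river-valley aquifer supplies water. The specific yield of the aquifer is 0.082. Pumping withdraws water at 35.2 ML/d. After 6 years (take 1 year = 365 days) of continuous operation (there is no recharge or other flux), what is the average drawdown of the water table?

A = 24300 hectares = 2.43 × 10^8 m²
Q = 35.2 ML/d = 35200 m³/d
t = 6 years = 2190 d
ΔV = Q × t = 35200 m³/d × 2190 d = 7.709 × 10^7 m³
Δh = ΔV / (Sy × A) = 7.709 × 10^7 / (0.082 × 2.43 × 10^8) = 3.869 m

Δh ≈ 3.87 m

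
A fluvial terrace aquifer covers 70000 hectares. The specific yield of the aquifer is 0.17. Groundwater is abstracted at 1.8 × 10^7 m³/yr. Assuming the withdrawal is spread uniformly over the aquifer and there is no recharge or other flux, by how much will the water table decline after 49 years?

Δh ≈ 7.41 m

A = 70000 hectares = 7 × 10^8 m²
Q = 1.8 × 10^7 m³/yr = 49320 m³/d
t = 49 years = 17880 d
ΔV = Q × t = 49320 m³/d × 17880 d = 8.82 × 10^8 m³
Δh = ΔV / (Sy × A) = 8.82 × 10^8 / (0.17 × 7 × 10^8) = 7.412 m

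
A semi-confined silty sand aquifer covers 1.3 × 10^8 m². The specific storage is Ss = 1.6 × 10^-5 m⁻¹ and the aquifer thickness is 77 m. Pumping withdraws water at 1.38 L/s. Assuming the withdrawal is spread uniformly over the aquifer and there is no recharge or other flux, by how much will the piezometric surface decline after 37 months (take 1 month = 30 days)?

Δh ≈ 0.826 m

S = Ss × b = 1.6 × 10^-5 m⁻¹ × 77 m = 1.232 × 10^-3
Q = 1.38 L/s = 119.2 m³/d
t = 37 months = 1110 d
ΔV = Q × t = 119.2 m³/d × 1110 d = 1.323 × 10^5 m³
Δh = ΔV / (S × A) = 1.323 × 10^5 / (0.001232 × 1.3 × 10^8) = 0.8263 m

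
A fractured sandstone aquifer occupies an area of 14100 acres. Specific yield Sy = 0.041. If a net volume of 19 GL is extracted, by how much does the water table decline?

A = 14100 acres = 5.706 × 10^7 m²
ΔV = 19 GL = 1.9 × 10^7 m³
Δh = ΔV / (Sy × A) = 1.9 × 10^7 m³ / (0.041 × 5.706 × 10^7 m²) = 8.121 m

Δh ≈ 8.12 m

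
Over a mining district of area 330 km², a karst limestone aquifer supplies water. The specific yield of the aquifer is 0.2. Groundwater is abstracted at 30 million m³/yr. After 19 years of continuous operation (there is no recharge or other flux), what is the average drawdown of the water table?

A = 330 km² = 3.3 × 10^8 m²
Q = 30 million m³/yr = 82190 m³/d
t = 19 years = 6935 d
ΔV = Q × t = 82190 m³/d × 6935 d = 5.7 × 10^8 m³
Δh = ΔV / (Sy × A) = 5.7 × 10^8 / (0.2 × 3.3 × 10^8) = 8.636 m

Δh ≈ 8.64 m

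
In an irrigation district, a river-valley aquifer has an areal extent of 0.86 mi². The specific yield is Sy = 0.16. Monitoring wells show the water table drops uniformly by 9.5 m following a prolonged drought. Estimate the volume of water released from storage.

A = 0.86 mi² = 2.227 × 10^6 m²
ΔV = Sy × A × Δh = 0.16 × 2.227 × 10^6 m² × 9.5 m = 3.386 × 10^6 m³

ΔV ≈ 3.39 × 10^6 m³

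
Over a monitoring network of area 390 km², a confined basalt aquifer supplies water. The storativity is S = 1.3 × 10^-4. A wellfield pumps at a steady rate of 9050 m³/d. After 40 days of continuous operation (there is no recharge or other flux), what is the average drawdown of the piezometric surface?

Δh ≈ 7.14 m

A = 390 km² = 3.9 × 10^8 m²
ΔV = Q × t = 9050 m³/d × 40 d = 3.62 × 10^5 m³
Δh = ΔV / (S × A) = 3.62 × 10^5 / (1.3 × 10^-4 × 3.9 × 10^8) = 7.14 m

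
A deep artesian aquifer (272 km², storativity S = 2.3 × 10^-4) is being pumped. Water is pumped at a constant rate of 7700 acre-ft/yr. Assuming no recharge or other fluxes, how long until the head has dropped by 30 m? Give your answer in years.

t ≈ 0.198 years

A = 272 km² = 2.72 × 10^8 m²
ΔV = S × A × Δh = 2.3 × 10^-4 × 2.72 × 10^8 × 30 = 1.877 × 10^6 m³
Q = 7700 acre-ft/yr = 26020 m³/d
t = ΔV / Q = 1.877 × 10^6 m³ / 26020 m³/d = 72.13 d
t = 72.13 d ≈ 0.1976 years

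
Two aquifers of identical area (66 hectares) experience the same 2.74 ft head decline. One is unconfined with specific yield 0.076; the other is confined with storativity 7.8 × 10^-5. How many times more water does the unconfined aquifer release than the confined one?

ΔV_u / ΔV_c ≈ 974

A = 66 hectares = 6.6 × 10^5 m²
Δh = 2.74 ft = 0.8352 m
Unconfined: ΔV_u = Sy × A × Δh = 0.076 × 6.6 × 10^5 × 0.8352 = 41890 m³
Confined: ΔV_c = S × A × Δh = 7.8 × 10^-5 × 6.6 × 10^5 × 0.8352 = 42.99 m³
Ratio = ΔV_u / ΔV_c = Sy / S = 0.076 / 7.8 × 10^-5 = 974.4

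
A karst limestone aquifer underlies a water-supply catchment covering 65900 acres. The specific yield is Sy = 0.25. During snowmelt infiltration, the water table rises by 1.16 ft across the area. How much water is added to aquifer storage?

A = 65900 acres = 2.667 × 10^8 m²
Δh = 1.16 ft = 0.3536 m
ΔV = Sy × A × Δh = 0.25 × 2.667 × 10^8 m² × 0.3536 m = 2.357 × 10^7 m³

ΔV ≈ 2.36 × 10^7 m³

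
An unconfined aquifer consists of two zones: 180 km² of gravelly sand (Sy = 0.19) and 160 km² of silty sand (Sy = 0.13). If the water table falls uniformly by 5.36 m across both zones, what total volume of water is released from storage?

A₁ = 180 km² = 1.8 × 10^8 m²; A₂ = 160 km² = 1.6 × 10^8 m²
ΔV₁ = 0.19 × 1.8 × 10^8 × 5.36 = 1.833 × 10^8 m³
ΔV₂ = 0.13 × 1.6 × 10^8 × 5.36 = 1.115 × 10^8 m³
ΔV = ΔV₁ + ΔV₂ = 2.948 × 10^8 m³

ΔV ≈ 2.95 × 10^8 m³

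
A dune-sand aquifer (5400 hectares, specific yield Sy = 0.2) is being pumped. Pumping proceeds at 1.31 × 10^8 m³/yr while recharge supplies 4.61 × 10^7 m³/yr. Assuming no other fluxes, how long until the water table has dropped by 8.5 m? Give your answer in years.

t ≈ 1.08 years

A = 5400 hectares = 5.4 × 10^7 m²
ΔV = Sy × A × Δh = 0.2 × 5.4 × 10^7 × 8.5 = 9.18 × 10^7 m³
Net withdrawal = 1.31 × 10^8 − 4.61 × 10^7 = 8.49 × 10^7 m³/yr = 2.326 × 10^5 m³/d
t = ΔV / Q = 9.18 × 10^7 m³ / 2.326 × 10^5 m³/d = 394.7 d
t = 394.7 d ≈ 1.081 years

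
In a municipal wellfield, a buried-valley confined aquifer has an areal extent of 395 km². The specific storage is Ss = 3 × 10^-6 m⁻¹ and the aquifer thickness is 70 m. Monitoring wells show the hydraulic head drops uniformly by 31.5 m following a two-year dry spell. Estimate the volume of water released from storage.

S = Ss × b = 3 × 10^-6 m⁻¹ × 70 m = 2.1 × 10^-4
A = 395 km² = 3.95 × 10^8 m²
ΔV = S × A × Δh = 2.1 × 10^-4 × 3.95 × 10^8 m² × 31.5 m = 2.613 × 10^6 m³

ΔV ≈ 2.61 × 10^6 m³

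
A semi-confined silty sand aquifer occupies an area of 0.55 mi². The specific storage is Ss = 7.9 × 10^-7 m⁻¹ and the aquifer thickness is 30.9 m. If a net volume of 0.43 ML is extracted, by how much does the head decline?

Δh ≈ 12.4 m

S = Ss × b = 7.9 × 10^-7 m⁻¹ × 30.9 m = 2.441 × 10^-5
A = 0.55 mi² = 1.424 × 10^6 m²
ΔV = 0.43 ML = 430 m³
Δh = ΔV / (S × A) = 430 m³ / (2.441 × 10^-5 × 1.424 × 10^6 m²) = 12.37 m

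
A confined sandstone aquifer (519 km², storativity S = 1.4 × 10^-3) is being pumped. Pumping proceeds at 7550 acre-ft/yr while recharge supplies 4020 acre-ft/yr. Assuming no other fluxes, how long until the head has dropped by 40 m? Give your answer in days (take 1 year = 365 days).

A = 519 km² = 5.19 × 10^8 m²
ΔV = S × A × Δh = 0.0014 × 5.19 × 10^8 × 40 = 2.906 × 10^7 m³
Net withdrawal = 7550 − 4020 = 3530 acre-ft/yr = 11930 m³/d
t = ΔV / Q = 2.906 × 10^7 m³ / 11930 m³/d = 2436 d

t ≈ 2440 days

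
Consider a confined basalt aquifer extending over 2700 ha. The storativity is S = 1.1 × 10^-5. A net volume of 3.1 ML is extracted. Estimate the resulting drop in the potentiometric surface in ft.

A = 2700 ha = 2.7 × 10^7 m²
ΔV = 3.1 ML = 3100 m³
Δh = ΔV / (S × A) = 3100 m³ / (1.1 × 10^-5 × 2.7 × 10^7 m²) = 10.44 m
Δh = 10.44 m = 34.24 ft

Δh ≈ 34.2 ft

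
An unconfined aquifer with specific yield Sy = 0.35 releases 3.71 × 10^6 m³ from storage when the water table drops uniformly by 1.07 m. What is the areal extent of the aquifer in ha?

A = ΔV / (Sy × Δh) = 3.71 × 10^6 / (0.35 × 1.07) = 9.907 × 10^6 m²
A = 9.907 × 10^6 m² = 990.7 ha

A ≈ 991 ha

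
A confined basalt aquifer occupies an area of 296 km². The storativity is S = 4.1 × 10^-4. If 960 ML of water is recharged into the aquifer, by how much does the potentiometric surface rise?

A = 296 km² = 2.96 × 10^8 m²
ΔV = 960 ML = 9.6 × 10^5 m³
Δh = ΔV / (S × A) = 9.6 × 10^5 m³ / (4.1 × 10^-4 × 2.96 × 10^8 m²) = 7.91 m

Δh ≈ 7.91 m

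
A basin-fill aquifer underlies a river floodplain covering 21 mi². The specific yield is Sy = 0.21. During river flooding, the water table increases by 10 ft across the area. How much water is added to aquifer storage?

A = 21 mi² = 5.439 × 10^7 m²
Δh = 10 ft = 3.048 m
ΔV = Sy × A × Δh = 0.21 × 5.439 × 10^7 m² × 3.048 m = 3.481 × 10^7 m³

ΔV ≈ 3.48 × 10^7 m³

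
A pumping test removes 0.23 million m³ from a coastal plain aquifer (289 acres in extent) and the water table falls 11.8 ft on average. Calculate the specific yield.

A = 289 acres = 1.17 × 10^6 m²
Δh = 11.8 ft = 3.597 m
ΔV = 0.23 million m³ = 2.3 × 10^5 m³
Sy = ΔV / (A × Δh) = 2.3 × 10^5 m³ / (1.17 × 10^6 m² × 3.597 m) = 0.05468

Sy ≈ 0.055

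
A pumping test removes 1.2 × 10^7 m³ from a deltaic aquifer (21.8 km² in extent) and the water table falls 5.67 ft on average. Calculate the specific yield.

A = 21.8 km² = 2.18 × 10^7 m²
Δh = 5.67 ft = 1.728 m
Sy = ΔV / (A × Δh) = 1.2 × 10^7 m³ / (2.18 × 10^7 m² × 1.728 m) = 0.3185

Sy ≈ 0.32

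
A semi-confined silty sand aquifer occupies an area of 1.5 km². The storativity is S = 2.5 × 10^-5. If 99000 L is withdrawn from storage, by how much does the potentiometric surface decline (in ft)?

A = 1.5 km² = 1.5 × 10^6 m²
ΔV = 99000 L = 99 m³
Δh = ΔV / (S × A) = 99 m³ / (2.5 × 10^-5 × 1.5 × 10^6 m²) = 2.64 m
Δh = 2.64 m = 8.661 ft

Δh ≈ 8.66 ft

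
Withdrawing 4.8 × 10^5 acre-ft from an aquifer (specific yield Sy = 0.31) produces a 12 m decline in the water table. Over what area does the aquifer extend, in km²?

ΔV = 4.8 × 10^5 acre-ft = 5.921 × 10^8 m³
A = ΔV / (Sy × Δh) = 5.921 × 10^8 / (0.31 × 12) = 1.592 × 10^8 m²
A = 1.592 × 10^8 m² = 159.2 km²

A ≈ 159 km²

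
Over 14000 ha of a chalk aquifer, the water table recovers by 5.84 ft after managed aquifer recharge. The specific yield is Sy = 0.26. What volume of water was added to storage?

ΔV ≈ 6.48 × 10^7 m³

A = 14000 ha = 1.4 × 10^8 m²
Δh = 5.84 ft = 1.78 m
ΔV = Sy × A × Δh = 0.26 × 1.4 × 10^8 m² × 1.78 m = 6.479 × 10^7 m³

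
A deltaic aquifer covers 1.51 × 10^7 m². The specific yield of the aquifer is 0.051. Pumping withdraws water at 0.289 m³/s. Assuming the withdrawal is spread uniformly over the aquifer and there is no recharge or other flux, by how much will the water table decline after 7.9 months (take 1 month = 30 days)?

Q = 0.289 m³/s = 24970 m³/d
t = 7.9 months = 237 d
ΔV = Q × t = 24970 m³/d × 237 d = 5.918 × 10^6 m³
Δh = ΔV / (Sy × A) = 5.918 × 10^6 / (0.051 × 1.51 × 10^7) = 7.684 m

Δh ≈ 7.68 m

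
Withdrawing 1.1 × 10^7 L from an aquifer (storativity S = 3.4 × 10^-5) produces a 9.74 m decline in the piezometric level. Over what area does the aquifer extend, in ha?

ΔV = 1.1 × 10^7 L = 11000 m³
A = ΔV / (S × Δh) = 11000 / (3.4 × 10^-5 × 9.74) = 3.322 × 10^7 m²
A = 3.322 × 10^7 m² = 3322 ha

A ≈ 3320 ha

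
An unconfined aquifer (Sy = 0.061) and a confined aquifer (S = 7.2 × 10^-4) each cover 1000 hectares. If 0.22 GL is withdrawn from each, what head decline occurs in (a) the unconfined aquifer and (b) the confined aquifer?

Δh_u ≈ 0.361 m; Δh_c ≈ 30.6 m

A = 1000 hectares = 1 × 10^7 m²
ΔV = 0.22 GL = 2.2 × 10^5 m³
Unconfined: Δh_u = ΔV/(Sy·A) = 2.2 × 10^5/(0.061 × 1 × 10^7) = 0.3607 m
Confined: Δh_c = ΔV/(S·A) = 2.2 × 10^5/(7.2 × 10^-4 × 1 × 10^7) = 30.56 m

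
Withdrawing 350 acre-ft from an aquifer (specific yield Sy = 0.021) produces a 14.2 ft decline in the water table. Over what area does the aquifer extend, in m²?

Δh = 14.2 ft = 4.328 m
ΔV = 350 acre-ft = 4.317 × 10^5 m³
A = ΔV / (Sy × Δh) = 4.317 × 10^5 / (0.021 × 4.328) = 4.75 × 10^6 m²

A ≈ 4.75 × 10^6 m²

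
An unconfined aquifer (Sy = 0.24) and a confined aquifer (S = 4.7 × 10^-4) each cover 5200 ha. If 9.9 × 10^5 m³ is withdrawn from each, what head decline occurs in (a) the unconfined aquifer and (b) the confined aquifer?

A = 5200 ha = 5.2 × 10^7 m²
Unconfined: Δh_u = ΔV/(Sy·A) = 9.9 × 10^5/(0.24 × 5.2 × 10^7) = 0.07933 m
Confined: Δh_c = ΔV/(S·A) = 9.9 × 10^5/(4.7 × 10^-4 × 5.2 × 10^7) = 40.51 m

Δh_u ≈ 0.0793 m; Δh_c ≈ 40.5 m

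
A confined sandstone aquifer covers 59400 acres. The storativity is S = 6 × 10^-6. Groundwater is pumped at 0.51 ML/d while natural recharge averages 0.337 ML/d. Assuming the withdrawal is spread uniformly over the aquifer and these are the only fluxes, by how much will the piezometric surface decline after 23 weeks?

Δh ≈ 19.3 m

A = 59400 acres = 2.404 × 10^8 m²
Net abstraction = 0.51 − 0.337 = 0.173 ML/d
Q_net = 0.173 ML/d = 173 m³/d
t = 23 weeks = 161 d
ΔV = Q × t = 173 m³/d × 161 d = 27850 m³
Δh = ΔV / (S × A) = 27850 / (6 × 10^-6 × 2.404 × 10^8) = 19.31 m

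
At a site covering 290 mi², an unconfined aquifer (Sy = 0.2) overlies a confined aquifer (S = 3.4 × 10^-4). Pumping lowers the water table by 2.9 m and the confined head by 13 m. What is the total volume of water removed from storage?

A = 290 mi² = 7.511 × 10^8 m²
Unconfined: ΔV_u = Sy × A × Δh_u = 0.2 × 7.511 × 10^8 × 2.9 = 4.356 × 10^8 m³
Confined: ΔV_c = S × A × Δh_c = 3.4 × 10^-4 × 7.511 × 10^8 × 13 = 3.32 × 10^6 m³
Total ΔV = 4.356 × 10^8 + 3.32 × 10^6 = 4.39 × 10^8 m³

ΔV ≈ 4.39 × 10^8 m³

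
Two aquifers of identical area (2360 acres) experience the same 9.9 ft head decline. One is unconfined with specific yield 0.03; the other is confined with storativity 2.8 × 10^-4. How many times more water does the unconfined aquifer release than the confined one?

A = 2360 acres = 9.551 × 10^6 m²
Δh = 9.9 ft = 3.018 m
Unconfined: ΔV_u = Sy × A × Δh = 0.03 × 9.551 × 10^6 × 3.018 = 8.646 × 10^5 m³
Confined: ΔV_c = S × A × Δh = 2.8 × 10^-4 × 9.551 × 10^6 × 3.018 = 8069 m³
Ratio = ΔV_u / ΔV_c = Sy / S = 0.03 / 2.8 × 10^-4 = 107.1

ΔV_u / ΔV_c ≈ 107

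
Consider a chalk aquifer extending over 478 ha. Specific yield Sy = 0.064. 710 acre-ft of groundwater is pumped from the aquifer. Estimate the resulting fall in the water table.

Δh ≈ 2.86 m

A = 478 ha = 4.78 × 10^6 m²
ΔV = 710 acre-ft = 8.758 × 10^5 m³
Δh = ΔV / (Sy × A) = 8.758 × 10^5 m³ / (0.064 × 4.78 × 10^6 m²) = 2.863 m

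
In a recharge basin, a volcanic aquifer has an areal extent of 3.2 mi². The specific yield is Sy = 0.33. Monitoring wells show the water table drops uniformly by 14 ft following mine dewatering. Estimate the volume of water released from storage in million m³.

A = 3.2 mi² = 8.288 × 10^6 m²
Δh = 14 ft = 4.267 m
ΔV = Sy × A × Δh = 0.33 × 8.288 × 10^6 m² × 4.267 m = 1.167 × 10^7 m³
ΔV = 1.167 × 10^7 m³ = 11.67 million m³

ΔV ≈ 11.7 million m³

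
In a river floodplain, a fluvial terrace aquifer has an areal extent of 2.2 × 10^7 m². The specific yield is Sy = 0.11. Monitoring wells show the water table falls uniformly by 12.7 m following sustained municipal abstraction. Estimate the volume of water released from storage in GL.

ΔV ≈ 30.7 GL

ΔV = Sy × A × Δh = 0.11 × 2.2 × 10^7 m² × 12.7 m = 3.073 × 10^7 m³
ΔV = 3.073 × 10^7 m³ = 30.73 GL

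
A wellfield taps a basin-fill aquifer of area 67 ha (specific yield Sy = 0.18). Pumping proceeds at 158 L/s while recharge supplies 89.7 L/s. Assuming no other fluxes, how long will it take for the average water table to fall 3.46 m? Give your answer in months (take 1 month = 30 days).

t ≈ 2.36 months

A = 67 ha = 6.7 × 10^5 m²
ΔV = Sy × A × Δh = 0.18 × 6.7 × 10^5 × 3.46 = 4.173 × 10^5 m³
Net withdrawal = 158 − 89.7 = 68.3 L/s = 5901 m³/d
t = ΔV / Q = 4.173 × 10^5 m³ / 5901 m³/d = 70.71 d
t = 70.71 d ≈ 2.357 months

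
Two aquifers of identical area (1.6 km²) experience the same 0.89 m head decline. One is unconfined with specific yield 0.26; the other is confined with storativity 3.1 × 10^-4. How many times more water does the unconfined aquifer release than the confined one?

A = 1.6 km² = 1.6 × 10^6 m²
Unconfined: ΔV_u = Sy × A × Δh = 0.26 × 1.6 × 10^6 × 0.89 = 3.702 × 10^5 m³
Confined: ΔV_c = S × A × Δh = 3.1 × 10^-4 × 1.6 × 10^6 × 0.89 = 441.4 m³
Ratio = ΔV_u / ΔV_c = Sy / S = 0.26 / 3.1 × 10^-4 = 838.7

ΔV_u / ΔV_c ≈ 839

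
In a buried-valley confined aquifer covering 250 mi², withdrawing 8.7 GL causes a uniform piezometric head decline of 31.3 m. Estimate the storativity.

S ≈ 4.3 × 10^-4

A = 250 mi² = 6.475 × 10^8 m²
ΔV = 8.7 GL = 8.7 × 10^6 m³
S = ΔV / (A × Δh) = 8.7 × 10^6 m³ / (6.475 × 10^8 m² × 31.3 m) = 4.293 × 10^-4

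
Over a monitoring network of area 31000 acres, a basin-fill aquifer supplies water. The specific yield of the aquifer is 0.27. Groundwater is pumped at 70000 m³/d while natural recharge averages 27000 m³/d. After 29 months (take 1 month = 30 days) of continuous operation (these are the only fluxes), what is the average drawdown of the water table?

Δh ≈ 1.1 m

A = 31000 acres = 1.255 × 10^8 m²
Net abstraction = 70000 − 27000 = 43000 m³/d
t = 29 months = 870 d
ΔV = Q × t = 43000 m³/d × 870 d = 3.741 × 10^7 m³
Δh = ΔV / (Sy × A) = 3.741 × 10^7 / (0.27 × 1.255 × 10^8) = 1.104 m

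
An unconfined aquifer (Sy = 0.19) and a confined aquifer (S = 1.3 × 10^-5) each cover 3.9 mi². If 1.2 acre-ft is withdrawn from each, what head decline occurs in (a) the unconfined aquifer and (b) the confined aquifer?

A = 3.9 mi² = 1.01 × 10^7 m²
ΔV = 1.2 acre-ft = 1480 m³
Unconfined: Δh_u = ΔV/(Sy·A) = 1480/(0.19 × 1.01 × 10^7) = 7.713 × 10^-4 m
Confined: Δh_c = ΔV/(S·A) = 1480/(1.3 × 10^-5 × 1.01 × 10^7) = 11.27 m

Δh_u ≈ 7.71 × 10^-4 m; Δh_c ≈ 11.3 m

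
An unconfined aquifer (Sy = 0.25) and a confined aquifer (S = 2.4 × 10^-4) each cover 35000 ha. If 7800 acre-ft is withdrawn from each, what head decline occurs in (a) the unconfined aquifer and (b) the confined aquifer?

A = 35000 ha = 3.5 × 10^8 m²
ΔV = 7800 acre-ft = 9.621 × 10^6 m³
Unconfined: Δh_u = ΔV/(Sy·A) = 9.621 × 10^6/(0.25 × 3.5 × 10^8) = 0.11 m
Confined: Δh_c = ΔV/(S·A) = 9.621 × 10^6/(2.4 × 10^-4 × 3.5 × 10^8) = 114.5 m

Δh_u ≈ 0.11 m; Δh_c ≈ 115 m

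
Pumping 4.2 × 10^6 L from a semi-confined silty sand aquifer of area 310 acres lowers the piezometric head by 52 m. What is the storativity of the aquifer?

A = 310 acres = 1.255 × 10^6 m²
ΔV = 4.2 × 10^6 L = 4200 m³
S = ΔV / (A × Δh) = 4200 m³ / (1.255 × 10^6 m² × 52 m) = 6.438 × 10^-5

S ≈ 6.4 × 10^-5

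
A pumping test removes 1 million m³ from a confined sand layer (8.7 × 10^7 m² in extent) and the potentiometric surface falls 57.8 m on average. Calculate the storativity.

S ≈ 2 × 10^-4

ΔV = 1 million m³ = 1 × 10^6 m³
S = ΔV / (A × Δh) = 1 × 10^6 m³ / (8.7 × 10^7 m² × 57.8 m) = 1.989 × 10^-4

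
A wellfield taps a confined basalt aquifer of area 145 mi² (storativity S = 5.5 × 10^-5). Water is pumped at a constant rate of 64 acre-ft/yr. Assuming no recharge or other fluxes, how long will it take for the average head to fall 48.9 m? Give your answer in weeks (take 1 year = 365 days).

A = 145 mi² = 3.755 × 10^8 m²
ΔV = S × A × Δh = 5.5 × 10^-5 × 3.755 × 10^8 × 48.9 = 1.01 × 10^6 m³
Q = 64 acre-ft/yr = 216.3 m³/d
t = ΔV / Q = 1.01 × 10^6 m³ / 216.3 m³/d = 4670 d
t = 4670 d ≈ 667.1 weeks

t ≈ 667 weeks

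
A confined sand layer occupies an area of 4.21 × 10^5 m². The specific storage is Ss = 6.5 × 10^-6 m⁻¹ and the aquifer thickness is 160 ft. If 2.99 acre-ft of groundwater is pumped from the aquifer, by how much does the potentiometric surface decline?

b = 160 ft = 48.77 m
S = Ss × b = 6.5 × 10^-6 m⁻¹ × 48.77 m = 3.17 × 10^-4
ΔV = 2.99 acre-ft = 3688 m³
Δh = ΔV / (S × A) = 3688 m³ / (3.17 × 10^-4 × 4.21 × 10^5 m²) = 27.64 m

Δh ≈ 27.6 m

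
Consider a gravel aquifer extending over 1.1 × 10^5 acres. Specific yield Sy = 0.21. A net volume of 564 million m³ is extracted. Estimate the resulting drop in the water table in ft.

A = 1.1 × 10^5 acres = 4.452 × 10^8 m²
ΔV = 564 million m³ = 5.64 × 10^8 m³
Δh = ΔV / (Sy × A) = 5.64 × 10^8 m³ / (0.21 × 4.452 × 10^8 m²) = 6.033 m
Δh = 6.033 m = 19.79 ft

Δh ≈ 19.8 ft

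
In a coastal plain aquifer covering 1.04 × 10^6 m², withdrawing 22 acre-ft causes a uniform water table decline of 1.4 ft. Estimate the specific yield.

Sy ≈ 0.061

Δh = 1.4 ft = 0.4267 m
ΔV = 22 acre-ft = 27140 m³
Sy = ΔV / (A × Δh) = 27140 m³ / (1.04 × 10^6 m² × 0.4267 m) = 0.06115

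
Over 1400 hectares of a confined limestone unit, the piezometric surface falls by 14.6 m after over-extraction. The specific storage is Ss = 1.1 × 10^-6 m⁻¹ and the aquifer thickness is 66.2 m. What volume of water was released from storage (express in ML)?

ΔV ≈ 14.9 ML

S = Ss × b = 1.1 × 10^-6 m⁻¹ × 66.2 m = 7.282 × 10^-5
A = 1400 hectares = 1.4 × 10^7 m²
ΔV = S × A × Δh = 7.282 × 10^-5 × 1.4 × 10^7 m² × 14.6 m = 14880 m³
ΔV = 14880 m³ = 14.88 ML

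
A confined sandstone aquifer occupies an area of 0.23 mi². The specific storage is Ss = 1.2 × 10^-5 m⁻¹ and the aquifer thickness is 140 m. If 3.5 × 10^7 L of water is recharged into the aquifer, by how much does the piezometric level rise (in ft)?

Δh ≈ 115 ft

S = Ss × b = 1.2 × 10^-5 m⁻¹ × 140 m = 1.68 × 10^-3
A = 0.23 mi² = 5.957 × 10^5 m²
ΔV = 3.5 × 10^7 L = 35000 m³
Δh = ΔV / (S × A) = 35000 m³ / (0.00168 × 5.957 × 10^5 m²) = 34.97 m
Δh = 34.97 m = 114.7 ft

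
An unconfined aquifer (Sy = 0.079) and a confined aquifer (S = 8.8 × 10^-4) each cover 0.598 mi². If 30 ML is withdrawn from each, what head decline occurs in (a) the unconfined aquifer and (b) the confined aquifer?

A = 0.598 mi² = 1.549 × 10^6 m²
ΔV = 30 ML = 30000 m³
Unconfined: Δh_u = ΔV/(Sy·A) = 30000/(0.079 × 1.549 × 10^6) = 0.2452 m
Confined: Δh_c = ΔV/(S·A) = 30000/(8.8 × 10^-4 × 1.549 × 10^6) = 22.01 m

Δh_u ≈ 0.245 m; Δh_c ≈ 22 m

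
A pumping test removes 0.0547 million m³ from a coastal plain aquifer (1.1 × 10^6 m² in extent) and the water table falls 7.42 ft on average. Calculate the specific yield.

Δh = 7.42 ft = 2.262 m
ΔV = 0.0547 million m³ = 54700 m³
Sy = ΔV / (A × Δh) = 54700 m³ / (1.1 × 10^6 m² × 2.262 m) = 0.02199

Sy ≈ 0.022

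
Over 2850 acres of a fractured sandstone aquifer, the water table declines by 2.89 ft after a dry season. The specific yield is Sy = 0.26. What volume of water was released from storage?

A = 2850 acres = 1.153 × 10^7 m²
Δh = 2.89 ft = 0.8809 m
ΔV = Sy × A × Δh = 0.26 × 1.153 × 10^7 m² × 0.8809 m = 2.641 × 10^6 m³

ΔV ≈ 2.64 × 10^6 m³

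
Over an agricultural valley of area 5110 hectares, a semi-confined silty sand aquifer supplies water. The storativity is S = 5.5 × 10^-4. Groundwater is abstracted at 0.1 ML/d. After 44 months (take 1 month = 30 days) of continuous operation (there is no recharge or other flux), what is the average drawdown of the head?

Δh ≈ 4.7 m

A = 5110 hectares = 5.11 × 10^7 m²
Q = 0.1 ML/d = 100 m³/d
t = 44 months = 1320 d
ΔV = Q × t = 100 m³/d × 1320 d = 1.32 × 10^5 m³
Δh = ΔV / (S × A) = 1.32 × 10^5 / (5.5 × 10^-4 × 5.11 × 10^7) = 4.697 m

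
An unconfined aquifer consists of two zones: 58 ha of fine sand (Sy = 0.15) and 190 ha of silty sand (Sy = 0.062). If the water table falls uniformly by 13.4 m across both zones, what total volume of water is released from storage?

A₁ = 58 ha = 5.8 × 10^5 m²; A₂ = 190 ha = 1.9 × 10^6 m²
ΔV₁ = 0.15 × 5.8 × 10^5 × 13.4 = 1.166 × 10^6 m³
ΔV₂ = 0.062 × 1.9 × 10^6 × 13.4 = 1.579 × 10^6 m³
ΔV = ΔV₁ + ΔV₂ = 2.744 × 10^6 m³

ΔV ≈ 2.74 × 10^6 m³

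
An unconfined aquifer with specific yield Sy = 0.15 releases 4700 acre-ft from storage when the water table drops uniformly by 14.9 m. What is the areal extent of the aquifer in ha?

ΔV = 4700 acre-ft = 5.797 × 10^6 m³
A = ΔV / (Sy × Δh) = 5.797 × 10^6 / (0.15 × 14.9) = 2.594 × 10^6 m²
A = 2.594 × 10^6 m² = 259.4 ha

A ≈ 259 ha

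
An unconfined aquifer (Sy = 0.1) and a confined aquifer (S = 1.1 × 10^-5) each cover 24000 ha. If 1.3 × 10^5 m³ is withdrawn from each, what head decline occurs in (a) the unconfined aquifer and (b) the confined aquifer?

A = 24000 ha = 2.4 × 10^8 m²
Unconfined: Δh_u = ΔV/(Sy·A) = 1.3 × 10^5/(0.1 × 2.4 × 10^8) = 0.005417 m
Confined: Δh_c = ΔV/(S·A) = 1.3 × 10^5/(1.1 × 10^-5 × 2.4 × 10^8) = 49.24 m

Δh_u ≈ 0.00542 m; Δh_c ≈ 49.2 m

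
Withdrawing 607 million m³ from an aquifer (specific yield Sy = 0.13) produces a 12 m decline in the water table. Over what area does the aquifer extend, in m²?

A ≈ 3.89 × 10^8 m²

ΔV = 607 million m³ = 6.07 × 10^8 m³
A = ΔV / (Sy × Δh) = 6.07 × 10^8 / (0.13 × 12) = 3.891 × 10^8 m²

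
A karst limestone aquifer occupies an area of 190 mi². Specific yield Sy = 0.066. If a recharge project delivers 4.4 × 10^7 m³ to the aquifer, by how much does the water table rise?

Δh ≈ 1.35 m

A = 190 mi² = 4.921 × 10^8 m²
Δh = ΔV / (Sy × A) = 4.4 × 10^7 m³ / (0.066 × 4.921 × 10^8 m²) = 1.355 m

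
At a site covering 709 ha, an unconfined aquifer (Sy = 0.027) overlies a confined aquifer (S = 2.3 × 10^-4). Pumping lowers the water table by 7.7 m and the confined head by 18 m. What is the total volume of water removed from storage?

ΔV ≈ 1.5 × 10^6 m³

A = 709 ha = 7.09 × 10^6 m²
Unconfined: ΔV_u = Sy × A × Δh_u = 0.027 × 7.09 × 10^6 × 7.7 = 1.474 × 10^6 m³
Confined: ΔV_c = S × A × Δh_c = 2.3 × 10^-4 × 7.09 × 10^6 × 18 = 29350 m³
Total ΔV = 1.474 × 10^6 + 29350 = 1.503 × 10^6 m³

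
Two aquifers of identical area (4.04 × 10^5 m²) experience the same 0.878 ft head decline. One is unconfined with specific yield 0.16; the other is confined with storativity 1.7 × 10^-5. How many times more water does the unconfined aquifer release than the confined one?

ΔV_u / ΔV_c ≈ 9410

Δh = 0.878 ft = 0.2676 m
Unconfined: ΔV_u = Sy × A × Δh = 0.16 × 4.04 × 10^5 × 0.2676 = 17300 m³
Confined: ΔV_c = S × A × Δh = 1.7 × 10^-5 × 4.04 × 10^5 × 0.2676 = 1.838 m³
Ratio = ΔV_u / ΔV_c = Sy / S = 0.16 / 1.7 × 10^-5 = 9412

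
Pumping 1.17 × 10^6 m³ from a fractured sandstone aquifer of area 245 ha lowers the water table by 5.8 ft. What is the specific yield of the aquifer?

A = 245 ha = 2.45 × 10^6 m²
Δh = 5.8 ft = 1.768 m
Sy = ΔV / (A × Δh) = 1.17 × 10^6 m³ / (2.45 × 10^6 m² × 1.768 m) = 0.2701

Sy ≈ 0.27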